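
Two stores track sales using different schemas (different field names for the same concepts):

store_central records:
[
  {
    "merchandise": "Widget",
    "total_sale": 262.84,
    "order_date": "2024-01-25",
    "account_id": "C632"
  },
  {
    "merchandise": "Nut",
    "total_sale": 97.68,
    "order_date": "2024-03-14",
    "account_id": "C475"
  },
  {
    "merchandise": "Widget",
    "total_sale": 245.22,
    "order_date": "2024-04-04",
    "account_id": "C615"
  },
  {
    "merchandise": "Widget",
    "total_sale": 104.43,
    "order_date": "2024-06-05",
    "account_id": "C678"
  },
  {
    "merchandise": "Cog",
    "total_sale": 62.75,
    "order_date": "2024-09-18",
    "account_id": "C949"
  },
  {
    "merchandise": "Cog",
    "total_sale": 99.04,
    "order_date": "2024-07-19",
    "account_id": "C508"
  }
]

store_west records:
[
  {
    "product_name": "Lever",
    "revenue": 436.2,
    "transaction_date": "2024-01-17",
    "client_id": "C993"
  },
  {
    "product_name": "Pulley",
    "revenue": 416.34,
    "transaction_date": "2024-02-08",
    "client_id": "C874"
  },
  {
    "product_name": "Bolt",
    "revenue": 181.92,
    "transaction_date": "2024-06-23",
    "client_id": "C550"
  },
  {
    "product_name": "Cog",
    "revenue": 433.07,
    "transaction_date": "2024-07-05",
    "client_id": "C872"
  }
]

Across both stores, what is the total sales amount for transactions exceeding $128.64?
1975.59

Schema mapping: "total_sale" (store_central) = "revenue" (store_west) = sale amount

Sum of sales > $128.64 in store_central: 508.06
Sum of sales > $128.64 in store_west: 1467.53

Total: 508.06 + 1467.53 = 1975.59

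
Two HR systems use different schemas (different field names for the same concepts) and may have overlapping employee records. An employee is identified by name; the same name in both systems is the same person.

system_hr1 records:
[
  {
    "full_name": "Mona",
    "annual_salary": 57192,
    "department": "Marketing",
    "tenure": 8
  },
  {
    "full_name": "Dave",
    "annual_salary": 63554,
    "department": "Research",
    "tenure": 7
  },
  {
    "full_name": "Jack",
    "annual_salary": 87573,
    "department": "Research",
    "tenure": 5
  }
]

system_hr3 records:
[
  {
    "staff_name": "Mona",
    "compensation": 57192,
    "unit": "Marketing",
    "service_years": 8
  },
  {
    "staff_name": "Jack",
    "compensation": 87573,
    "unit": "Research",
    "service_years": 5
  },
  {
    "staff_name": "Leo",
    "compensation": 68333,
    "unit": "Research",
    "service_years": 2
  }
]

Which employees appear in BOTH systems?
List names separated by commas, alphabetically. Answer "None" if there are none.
Jack, Mona

Schema mapping: "full_name" (system_hr1) = "staff_name" (system_hr3) = employee name

Names in system_hr1: ['Dave', 'Jack', 'Mona']
Names in system_hr3: ['Jack', 'Leo', 'Mona']

Intersection: ['Jack', 'Mona']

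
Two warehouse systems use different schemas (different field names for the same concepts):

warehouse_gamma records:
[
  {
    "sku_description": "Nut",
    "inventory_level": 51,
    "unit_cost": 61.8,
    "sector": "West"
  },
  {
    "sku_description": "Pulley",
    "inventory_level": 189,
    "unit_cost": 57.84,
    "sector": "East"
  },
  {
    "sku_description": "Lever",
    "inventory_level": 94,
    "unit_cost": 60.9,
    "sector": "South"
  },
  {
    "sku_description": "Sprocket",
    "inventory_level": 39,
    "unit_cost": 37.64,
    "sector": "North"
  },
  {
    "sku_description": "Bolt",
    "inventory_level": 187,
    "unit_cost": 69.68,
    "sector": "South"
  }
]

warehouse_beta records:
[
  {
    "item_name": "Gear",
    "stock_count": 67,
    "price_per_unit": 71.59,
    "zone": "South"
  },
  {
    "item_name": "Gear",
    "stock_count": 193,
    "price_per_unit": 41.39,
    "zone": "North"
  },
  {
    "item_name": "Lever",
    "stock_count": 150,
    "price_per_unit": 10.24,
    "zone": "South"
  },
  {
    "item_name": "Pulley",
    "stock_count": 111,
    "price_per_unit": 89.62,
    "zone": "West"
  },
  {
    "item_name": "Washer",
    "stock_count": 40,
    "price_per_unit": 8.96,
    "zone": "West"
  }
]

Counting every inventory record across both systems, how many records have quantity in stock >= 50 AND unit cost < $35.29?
1

Schema mappings:
- "inventory_level" (warehouse_gamma) = "stock_count" (warehouse_beta) = quantity
- "unit_cost" (warehouse_gamma) = "price_per_unit" (warehouse_beta) = unit cost

Records meeting both conditions in warehouse_gamma: 0
Records meeting both conditions in warehouse_beta: 1

Total: 0 + 1 = 1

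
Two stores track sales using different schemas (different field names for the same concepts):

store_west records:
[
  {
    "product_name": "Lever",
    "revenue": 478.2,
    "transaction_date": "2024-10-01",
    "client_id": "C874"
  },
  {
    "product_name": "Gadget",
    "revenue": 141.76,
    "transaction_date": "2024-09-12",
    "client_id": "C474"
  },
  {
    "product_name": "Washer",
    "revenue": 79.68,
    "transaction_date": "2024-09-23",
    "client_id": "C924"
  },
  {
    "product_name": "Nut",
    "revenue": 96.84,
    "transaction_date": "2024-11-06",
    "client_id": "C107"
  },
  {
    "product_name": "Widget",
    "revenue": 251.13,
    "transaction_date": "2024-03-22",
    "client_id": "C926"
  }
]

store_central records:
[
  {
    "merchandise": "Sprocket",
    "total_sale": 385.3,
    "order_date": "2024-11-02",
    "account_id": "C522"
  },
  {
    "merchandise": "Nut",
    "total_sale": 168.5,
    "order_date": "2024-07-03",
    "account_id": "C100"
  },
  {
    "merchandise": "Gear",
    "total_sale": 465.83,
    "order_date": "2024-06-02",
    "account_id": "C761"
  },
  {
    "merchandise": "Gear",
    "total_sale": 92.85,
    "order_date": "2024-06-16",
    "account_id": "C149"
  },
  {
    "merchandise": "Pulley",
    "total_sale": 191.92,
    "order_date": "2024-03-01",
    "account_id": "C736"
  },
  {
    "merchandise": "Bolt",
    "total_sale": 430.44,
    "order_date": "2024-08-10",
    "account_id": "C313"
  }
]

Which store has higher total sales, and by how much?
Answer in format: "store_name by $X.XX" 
store_central by $687.23

Schema mapping: "revenue" (store_west) = "total_sale" (store_central) = sale amount

Total for store_west: 1047.61
Total for store_central: 1734.84

Difference: |1047.61 - 1734.84| = 687.23
store_central has higher sales by $687.23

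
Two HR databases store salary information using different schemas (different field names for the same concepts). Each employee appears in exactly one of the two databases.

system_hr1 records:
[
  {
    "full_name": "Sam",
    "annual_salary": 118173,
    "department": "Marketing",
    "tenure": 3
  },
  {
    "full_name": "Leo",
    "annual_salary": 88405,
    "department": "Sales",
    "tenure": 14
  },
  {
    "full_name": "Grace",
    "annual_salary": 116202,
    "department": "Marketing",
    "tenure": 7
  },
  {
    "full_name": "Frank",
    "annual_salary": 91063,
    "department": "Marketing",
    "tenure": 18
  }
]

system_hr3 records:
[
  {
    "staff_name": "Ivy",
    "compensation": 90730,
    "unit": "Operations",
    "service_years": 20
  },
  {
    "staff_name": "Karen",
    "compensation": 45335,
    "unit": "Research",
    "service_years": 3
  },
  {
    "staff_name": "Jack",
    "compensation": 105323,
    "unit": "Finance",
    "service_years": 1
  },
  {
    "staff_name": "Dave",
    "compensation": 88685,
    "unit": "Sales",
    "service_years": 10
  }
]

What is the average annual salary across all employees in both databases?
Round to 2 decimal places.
92989.50

Schema mapping: "annual_salary" (system_hr1) = "compensation" (system_hr3) = annual salary

All salaries: [118173, 88405, 116202, 91063, 90730, 45335, 105323, 88685]
Sum: 743916
Count: 8
Average: 743916 / 8 = 92989.50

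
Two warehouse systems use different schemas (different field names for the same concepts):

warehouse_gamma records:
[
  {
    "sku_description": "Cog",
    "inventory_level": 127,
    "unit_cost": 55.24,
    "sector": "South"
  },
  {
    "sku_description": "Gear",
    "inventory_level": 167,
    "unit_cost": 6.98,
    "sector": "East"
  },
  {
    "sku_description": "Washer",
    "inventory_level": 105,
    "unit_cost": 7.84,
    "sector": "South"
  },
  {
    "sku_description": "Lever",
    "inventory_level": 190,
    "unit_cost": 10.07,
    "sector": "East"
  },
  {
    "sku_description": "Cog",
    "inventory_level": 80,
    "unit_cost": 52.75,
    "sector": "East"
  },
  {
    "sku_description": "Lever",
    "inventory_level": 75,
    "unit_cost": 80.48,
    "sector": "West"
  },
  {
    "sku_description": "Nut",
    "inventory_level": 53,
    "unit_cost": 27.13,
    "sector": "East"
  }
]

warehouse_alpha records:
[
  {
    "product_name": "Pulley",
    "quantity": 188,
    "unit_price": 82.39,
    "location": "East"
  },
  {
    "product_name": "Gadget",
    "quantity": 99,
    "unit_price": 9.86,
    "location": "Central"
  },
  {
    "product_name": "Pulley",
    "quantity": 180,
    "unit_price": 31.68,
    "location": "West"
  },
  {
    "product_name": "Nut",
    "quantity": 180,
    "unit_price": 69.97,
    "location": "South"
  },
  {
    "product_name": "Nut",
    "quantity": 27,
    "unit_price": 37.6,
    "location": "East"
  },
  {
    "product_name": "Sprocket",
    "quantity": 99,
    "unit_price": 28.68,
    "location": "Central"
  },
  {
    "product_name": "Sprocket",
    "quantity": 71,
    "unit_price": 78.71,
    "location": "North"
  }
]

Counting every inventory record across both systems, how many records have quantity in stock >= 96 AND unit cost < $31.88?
6

Schema mappings:
- "inventory_level" (warehouse_gamma) = "quantity" (warehouse_alpha) = quantity
- "unit_cost" (warehouse_gamma) = "unit_price" (warehouse_alpha) = unit cost

Records meeting both conditions in warehouse_gamma: 3
Records meeting both conditions in warehouse_alpha: 3

Total: 3 + 3 = 6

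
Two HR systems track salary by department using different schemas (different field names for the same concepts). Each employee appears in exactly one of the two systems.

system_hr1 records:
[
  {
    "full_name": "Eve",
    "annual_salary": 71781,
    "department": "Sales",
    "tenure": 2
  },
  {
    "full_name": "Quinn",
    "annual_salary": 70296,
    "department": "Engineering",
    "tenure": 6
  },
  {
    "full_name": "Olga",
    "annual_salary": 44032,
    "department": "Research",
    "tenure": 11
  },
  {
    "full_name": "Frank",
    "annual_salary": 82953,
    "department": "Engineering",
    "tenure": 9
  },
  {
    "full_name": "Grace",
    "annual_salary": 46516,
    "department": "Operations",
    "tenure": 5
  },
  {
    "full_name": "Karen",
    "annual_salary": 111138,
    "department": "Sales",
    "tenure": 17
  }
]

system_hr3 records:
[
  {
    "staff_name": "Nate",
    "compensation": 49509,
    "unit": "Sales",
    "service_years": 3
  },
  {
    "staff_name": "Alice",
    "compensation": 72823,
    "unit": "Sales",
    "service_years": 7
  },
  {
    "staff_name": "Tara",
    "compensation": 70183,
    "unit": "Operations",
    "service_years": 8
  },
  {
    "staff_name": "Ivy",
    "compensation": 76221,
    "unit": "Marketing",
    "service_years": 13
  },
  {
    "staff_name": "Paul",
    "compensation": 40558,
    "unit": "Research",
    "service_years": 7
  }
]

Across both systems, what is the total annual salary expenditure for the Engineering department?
153249

Schema mappings:
- "department" (system_hr1) = "unit" (system_hr3) = department
- "annual_salary" (system_hr1) = "compensation" (system_hr3) = salary

Engineering salaries from system_hr1: 153249
Engineering salaries from system_hr3: 0

Total: 153249 + 0 = 153249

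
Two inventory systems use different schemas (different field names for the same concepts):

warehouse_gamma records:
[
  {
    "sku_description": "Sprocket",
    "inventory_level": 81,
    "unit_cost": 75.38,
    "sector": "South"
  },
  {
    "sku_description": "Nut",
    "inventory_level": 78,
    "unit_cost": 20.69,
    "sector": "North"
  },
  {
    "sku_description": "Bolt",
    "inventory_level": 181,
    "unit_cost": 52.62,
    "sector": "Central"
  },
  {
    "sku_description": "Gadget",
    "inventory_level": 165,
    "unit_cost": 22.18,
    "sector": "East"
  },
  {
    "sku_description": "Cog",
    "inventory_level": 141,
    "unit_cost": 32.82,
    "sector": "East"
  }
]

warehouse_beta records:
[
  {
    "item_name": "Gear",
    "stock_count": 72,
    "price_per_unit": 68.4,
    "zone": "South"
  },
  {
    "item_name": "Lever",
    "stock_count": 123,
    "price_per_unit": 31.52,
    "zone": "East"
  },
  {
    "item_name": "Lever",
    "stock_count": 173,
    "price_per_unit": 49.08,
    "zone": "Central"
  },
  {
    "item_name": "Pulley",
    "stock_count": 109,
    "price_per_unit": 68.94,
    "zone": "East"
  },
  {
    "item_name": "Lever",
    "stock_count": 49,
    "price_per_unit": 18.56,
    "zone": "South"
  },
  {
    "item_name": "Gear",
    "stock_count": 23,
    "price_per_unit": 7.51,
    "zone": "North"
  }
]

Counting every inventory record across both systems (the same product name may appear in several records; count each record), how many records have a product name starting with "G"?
3

Schema mapping: "sku_description" (warehouse_gamma) = "item_name" (warehouse_beta) = product name

Records with product name starting with "G" in warehouse_gamma: 1
Records with product name starting with "G" in warehouse_beta: 2

Total: 1 + 2 = 3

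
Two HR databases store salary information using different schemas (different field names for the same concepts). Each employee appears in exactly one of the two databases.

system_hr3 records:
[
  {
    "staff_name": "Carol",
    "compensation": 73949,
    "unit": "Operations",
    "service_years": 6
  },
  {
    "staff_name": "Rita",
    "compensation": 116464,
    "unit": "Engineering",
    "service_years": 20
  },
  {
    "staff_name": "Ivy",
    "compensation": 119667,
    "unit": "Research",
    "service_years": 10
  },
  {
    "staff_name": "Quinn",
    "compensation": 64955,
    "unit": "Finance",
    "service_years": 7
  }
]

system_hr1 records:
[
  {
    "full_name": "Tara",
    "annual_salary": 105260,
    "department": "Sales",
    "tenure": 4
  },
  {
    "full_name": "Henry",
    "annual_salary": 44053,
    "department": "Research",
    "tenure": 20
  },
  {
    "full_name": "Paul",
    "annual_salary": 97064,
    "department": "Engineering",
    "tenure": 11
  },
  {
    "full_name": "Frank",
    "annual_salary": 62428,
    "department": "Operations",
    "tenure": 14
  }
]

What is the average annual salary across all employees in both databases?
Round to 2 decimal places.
85480.00

Schema mapping: "compensation" (system_hr3) = "annual_salary" (system_hr1) = annual salary

All salaries: [73949, 116464, 119667, 64955, 105260, 44053, 97064, 62428]
Sum: 683840
Count: 8
Average: 683840 / 8 = 85480.00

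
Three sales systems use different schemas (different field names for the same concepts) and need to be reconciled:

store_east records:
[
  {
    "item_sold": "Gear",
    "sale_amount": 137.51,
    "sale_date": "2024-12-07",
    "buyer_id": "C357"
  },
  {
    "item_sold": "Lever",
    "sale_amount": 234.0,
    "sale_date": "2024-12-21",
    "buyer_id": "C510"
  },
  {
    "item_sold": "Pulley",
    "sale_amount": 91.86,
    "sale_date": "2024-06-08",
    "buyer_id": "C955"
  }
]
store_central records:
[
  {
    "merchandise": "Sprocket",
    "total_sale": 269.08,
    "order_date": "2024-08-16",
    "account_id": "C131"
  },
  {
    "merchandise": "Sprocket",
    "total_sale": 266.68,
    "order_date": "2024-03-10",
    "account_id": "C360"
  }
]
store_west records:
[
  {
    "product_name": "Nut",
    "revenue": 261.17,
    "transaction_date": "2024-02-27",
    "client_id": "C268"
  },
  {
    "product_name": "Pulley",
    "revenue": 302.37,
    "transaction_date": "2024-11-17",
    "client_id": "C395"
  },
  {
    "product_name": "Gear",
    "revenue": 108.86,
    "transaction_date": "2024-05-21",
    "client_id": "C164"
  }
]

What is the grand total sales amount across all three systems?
1671.53

Schema reconciliation - all amount fields map to sale amount:

store_east (sale_amount): 463.37
store_central (total_sale): 535.76
store_west (revenue): 672.4

Grand total: 1671.53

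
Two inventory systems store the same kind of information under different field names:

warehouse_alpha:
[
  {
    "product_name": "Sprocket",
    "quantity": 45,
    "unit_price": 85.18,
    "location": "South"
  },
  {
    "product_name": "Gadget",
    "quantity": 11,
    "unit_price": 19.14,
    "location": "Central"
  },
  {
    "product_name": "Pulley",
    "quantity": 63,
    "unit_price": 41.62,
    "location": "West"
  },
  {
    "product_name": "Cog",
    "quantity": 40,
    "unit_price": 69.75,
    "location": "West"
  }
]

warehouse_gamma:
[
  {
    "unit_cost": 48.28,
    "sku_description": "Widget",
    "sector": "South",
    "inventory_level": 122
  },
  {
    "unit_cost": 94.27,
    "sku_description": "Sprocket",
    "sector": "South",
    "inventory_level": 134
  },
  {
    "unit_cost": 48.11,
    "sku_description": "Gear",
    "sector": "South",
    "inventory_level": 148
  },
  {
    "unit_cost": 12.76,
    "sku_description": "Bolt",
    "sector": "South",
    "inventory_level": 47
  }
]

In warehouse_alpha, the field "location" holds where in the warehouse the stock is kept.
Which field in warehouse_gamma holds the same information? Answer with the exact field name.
sector

In warehouse_alpha, "location" holds where in the warehouse the stock is kept.
The fields in warehouse_gamma are: "unit_cost", "sku_description", "sector", "inventory_level".
"sector" is the match: the name refers to the same concept and its values are area labels (e.g. 'South').
The other fields ("unit_cost", "sku_description", "inventory_level") hold different kinds of data.

So "location" in warehouse_alpha corresponds to "sector" in warehouse_gamma.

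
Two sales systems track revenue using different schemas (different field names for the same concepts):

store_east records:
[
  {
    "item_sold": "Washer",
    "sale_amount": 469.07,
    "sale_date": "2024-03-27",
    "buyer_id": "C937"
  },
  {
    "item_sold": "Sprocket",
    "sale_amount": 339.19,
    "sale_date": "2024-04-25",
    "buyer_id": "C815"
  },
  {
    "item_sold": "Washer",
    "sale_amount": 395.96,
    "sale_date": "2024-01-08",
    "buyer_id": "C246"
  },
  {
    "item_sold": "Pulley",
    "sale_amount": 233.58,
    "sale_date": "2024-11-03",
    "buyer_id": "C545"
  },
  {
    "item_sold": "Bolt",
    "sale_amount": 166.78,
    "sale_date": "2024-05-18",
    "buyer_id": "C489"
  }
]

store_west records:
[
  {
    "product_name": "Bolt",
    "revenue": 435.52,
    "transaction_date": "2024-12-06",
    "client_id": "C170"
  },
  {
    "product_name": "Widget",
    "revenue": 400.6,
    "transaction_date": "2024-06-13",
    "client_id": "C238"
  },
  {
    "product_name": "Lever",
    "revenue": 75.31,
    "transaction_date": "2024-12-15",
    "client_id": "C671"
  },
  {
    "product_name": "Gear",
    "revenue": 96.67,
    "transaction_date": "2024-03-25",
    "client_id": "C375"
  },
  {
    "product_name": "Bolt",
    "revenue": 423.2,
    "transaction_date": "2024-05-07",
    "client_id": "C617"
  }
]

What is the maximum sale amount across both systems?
469.07

Reconcile: "sale_amount" (store_east) = "revenue" (store_west) = sale amount

Maximum in store_east: 469.07
Maximum in store_west: 435.52

Overall maximum: max(469.07, 435.52) = 469.07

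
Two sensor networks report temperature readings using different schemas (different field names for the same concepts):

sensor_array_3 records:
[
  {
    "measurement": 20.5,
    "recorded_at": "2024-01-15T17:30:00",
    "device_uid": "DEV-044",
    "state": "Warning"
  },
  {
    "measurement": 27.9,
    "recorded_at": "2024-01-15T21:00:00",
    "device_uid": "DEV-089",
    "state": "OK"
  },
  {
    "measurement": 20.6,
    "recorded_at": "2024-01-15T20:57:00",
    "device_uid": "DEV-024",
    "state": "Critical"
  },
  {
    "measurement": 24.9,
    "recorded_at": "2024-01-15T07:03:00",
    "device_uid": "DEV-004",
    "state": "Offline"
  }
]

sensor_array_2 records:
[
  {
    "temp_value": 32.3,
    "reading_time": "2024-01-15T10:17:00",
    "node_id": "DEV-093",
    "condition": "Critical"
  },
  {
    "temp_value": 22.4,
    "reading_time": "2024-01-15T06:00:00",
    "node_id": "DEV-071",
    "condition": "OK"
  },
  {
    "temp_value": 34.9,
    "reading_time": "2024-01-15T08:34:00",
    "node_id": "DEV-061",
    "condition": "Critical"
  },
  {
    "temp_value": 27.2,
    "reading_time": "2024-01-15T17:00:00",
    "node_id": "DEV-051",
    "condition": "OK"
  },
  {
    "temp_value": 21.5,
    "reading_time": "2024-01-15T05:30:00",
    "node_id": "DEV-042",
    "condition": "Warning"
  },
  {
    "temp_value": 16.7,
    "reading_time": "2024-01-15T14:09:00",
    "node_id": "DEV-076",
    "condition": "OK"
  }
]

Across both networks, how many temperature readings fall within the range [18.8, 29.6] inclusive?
7

Schema mapping: "measurement" (sensor_array_3) = "temp_value" (sensor_array_2) = temperature

Readings in [18.8, 29.6] from sensor_array_3: 4
Readings in [18.8, 29.6] from sensor_array_2: 3

Total count: 4 + 3 = 7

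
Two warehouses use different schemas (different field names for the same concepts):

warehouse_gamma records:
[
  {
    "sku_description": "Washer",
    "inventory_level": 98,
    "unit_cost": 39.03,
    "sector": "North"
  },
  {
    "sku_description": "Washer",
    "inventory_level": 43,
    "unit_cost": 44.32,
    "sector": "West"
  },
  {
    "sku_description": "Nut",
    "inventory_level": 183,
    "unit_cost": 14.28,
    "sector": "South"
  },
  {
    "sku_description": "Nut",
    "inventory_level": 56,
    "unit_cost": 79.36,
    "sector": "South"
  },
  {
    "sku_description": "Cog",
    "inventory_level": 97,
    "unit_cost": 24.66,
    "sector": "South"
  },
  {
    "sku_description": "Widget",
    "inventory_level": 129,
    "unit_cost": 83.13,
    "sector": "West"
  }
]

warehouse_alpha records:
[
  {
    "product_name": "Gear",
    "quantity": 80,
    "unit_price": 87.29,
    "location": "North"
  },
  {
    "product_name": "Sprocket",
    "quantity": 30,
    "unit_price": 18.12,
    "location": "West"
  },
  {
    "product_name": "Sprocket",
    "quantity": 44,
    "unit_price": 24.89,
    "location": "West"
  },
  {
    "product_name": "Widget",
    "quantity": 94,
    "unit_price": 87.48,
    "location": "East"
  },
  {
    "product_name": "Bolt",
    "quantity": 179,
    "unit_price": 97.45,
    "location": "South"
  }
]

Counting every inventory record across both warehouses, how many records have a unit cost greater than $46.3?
5

Schema mapping: "unit_cost" (warehouse_gamma) = "unit_price" (warehouse_alpha) = unit cost

Records > $46.3 in warehouse_gamma: 2
Records > $46.3 in warehouse_alpha: 3

Total count: 2 + 3 = 5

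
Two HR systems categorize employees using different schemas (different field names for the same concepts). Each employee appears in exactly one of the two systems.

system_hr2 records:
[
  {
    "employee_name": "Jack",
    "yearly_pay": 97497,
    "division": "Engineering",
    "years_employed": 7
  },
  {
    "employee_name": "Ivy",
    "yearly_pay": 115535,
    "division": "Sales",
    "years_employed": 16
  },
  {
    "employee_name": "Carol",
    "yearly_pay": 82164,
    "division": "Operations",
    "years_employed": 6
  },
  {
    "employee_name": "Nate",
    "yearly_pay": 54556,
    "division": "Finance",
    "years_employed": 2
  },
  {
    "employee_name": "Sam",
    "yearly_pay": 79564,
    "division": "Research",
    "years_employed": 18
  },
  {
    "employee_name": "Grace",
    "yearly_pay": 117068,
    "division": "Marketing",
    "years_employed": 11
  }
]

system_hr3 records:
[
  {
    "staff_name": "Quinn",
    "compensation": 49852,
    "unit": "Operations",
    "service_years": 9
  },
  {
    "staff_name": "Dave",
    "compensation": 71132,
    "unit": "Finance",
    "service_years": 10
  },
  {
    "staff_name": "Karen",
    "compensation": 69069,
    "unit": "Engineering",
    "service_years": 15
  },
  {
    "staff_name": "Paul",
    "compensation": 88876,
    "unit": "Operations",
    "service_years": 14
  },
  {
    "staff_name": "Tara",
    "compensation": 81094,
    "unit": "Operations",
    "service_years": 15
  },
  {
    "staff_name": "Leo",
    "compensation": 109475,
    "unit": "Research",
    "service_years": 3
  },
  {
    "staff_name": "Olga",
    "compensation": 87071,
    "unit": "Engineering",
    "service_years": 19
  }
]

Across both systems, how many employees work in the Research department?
2

Schema mapping: "division" (system_hr2) = "unit" (system_hr3) = department

Research employees in system_hr2: 1
Research employees in system_hr3: 1

Total in Research: 1 + 1 = 2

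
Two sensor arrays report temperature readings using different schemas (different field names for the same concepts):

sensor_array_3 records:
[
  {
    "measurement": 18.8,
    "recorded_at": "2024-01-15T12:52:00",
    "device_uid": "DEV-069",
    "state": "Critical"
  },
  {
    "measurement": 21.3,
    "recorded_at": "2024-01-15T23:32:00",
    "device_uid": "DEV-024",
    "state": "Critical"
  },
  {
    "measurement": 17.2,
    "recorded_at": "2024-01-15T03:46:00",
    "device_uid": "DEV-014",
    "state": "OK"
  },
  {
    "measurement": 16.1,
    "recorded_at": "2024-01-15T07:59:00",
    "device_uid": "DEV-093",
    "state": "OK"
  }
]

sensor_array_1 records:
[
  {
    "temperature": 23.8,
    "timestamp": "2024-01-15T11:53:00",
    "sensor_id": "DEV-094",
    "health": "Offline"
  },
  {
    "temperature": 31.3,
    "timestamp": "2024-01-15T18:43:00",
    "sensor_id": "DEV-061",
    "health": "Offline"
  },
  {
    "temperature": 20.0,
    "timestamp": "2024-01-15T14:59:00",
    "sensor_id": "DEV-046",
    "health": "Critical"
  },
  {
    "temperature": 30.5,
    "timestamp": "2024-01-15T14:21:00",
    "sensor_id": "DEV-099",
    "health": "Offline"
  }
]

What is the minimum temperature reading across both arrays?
16.1

Schema mapping: "measurement" (sensor_array_3) = "temperature" (sensor_array_1) = temperature reading

Minimum in sensor_array_3: 16.1
Minimum in sensor_array_1: 20.0

Overall minimum: min(16.1, 20.0) = 16.1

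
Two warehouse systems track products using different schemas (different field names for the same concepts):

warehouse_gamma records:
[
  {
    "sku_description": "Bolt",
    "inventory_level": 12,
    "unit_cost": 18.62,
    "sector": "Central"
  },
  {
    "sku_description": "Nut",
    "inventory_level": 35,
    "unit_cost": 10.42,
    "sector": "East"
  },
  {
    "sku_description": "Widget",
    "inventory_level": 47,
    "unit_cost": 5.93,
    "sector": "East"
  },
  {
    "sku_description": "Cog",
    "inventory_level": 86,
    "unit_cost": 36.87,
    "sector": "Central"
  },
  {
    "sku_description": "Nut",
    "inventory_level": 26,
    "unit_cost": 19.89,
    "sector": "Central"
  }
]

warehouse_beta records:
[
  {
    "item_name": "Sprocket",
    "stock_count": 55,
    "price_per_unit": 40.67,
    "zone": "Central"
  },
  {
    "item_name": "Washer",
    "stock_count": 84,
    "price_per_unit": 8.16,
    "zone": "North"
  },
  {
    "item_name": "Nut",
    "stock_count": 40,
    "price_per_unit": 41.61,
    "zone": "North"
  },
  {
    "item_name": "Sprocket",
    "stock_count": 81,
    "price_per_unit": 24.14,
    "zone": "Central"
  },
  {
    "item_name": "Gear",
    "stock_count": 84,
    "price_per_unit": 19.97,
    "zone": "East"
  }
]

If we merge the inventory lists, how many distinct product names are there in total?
7

Schema mapping: "sku_description" (warehouse_gamma) = "item_name" (warehouse_beta) = product name

Products in warehouse_gamma: ['Bolt', 'Cog', 'Nut', 'Widget']
Products in warehouse_beta: ['Gear', 'Nut', 'Sprocket', 'Washer']

Union (unique products): ['Bolt', 'Cog', 'Gear', 'Nut', 'Sprocket', 'Washer', 'Widget']
Count: 7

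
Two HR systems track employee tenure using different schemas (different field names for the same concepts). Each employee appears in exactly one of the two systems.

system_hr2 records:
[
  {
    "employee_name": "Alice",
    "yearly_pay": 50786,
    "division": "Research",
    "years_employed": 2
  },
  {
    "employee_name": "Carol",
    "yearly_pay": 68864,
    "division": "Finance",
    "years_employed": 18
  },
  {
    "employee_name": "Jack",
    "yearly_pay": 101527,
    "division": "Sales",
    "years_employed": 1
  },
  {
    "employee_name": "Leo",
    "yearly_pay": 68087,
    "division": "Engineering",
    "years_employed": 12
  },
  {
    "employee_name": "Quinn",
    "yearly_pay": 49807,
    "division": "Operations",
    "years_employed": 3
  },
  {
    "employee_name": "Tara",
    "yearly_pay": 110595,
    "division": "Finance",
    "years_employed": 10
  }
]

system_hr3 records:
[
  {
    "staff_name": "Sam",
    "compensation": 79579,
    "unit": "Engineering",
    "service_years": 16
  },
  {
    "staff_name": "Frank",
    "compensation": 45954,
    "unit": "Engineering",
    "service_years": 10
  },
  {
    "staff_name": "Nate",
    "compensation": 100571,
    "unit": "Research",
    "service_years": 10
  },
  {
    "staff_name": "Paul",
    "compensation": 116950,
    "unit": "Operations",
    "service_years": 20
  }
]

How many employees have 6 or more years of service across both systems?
7

Reconcile schemas: "years_employed" (system_hr2) = "service_years" (system_hr3) = years of service

From system_hr2: 3 employees with >= 6 years
From system_hr3: 4 employees with >= 6 years

Total: 3 + 4 = 7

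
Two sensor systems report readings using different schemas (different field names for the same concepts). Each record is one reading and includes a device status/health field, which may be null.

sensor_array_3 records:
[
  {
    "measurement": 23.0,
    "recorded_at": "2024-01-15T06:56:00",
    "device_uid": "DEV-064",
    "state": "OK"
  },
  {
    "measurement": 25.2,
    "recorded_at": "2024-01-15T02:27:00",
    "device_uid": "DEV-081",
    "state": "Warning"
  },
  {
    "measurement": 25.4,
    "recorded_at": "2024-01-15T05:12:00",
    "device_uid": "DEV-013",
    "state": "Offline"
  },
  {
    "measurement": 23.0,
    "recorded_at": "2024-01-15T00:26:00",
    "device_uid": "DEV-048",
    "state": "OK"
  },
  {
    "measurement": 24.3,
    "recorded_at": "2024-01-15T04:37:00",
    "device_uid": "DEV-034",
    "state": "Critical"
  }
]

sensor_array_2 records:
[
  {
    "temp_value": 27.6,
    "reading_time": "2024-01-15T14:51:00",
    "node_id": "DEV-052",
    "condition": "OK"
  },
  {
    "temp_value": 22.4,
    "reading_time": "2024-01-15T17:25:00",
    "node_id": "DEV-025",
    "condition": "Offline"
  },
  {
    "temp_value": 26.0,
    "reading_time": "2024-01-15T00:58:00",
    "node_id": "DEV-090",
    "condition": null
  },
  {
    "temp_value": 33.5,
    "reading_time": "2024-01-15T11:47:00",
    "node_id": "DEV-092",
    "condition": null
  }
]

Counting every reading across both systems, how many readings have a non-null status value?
7

Schema mapping: "state" (sensor_array_3) = "condition" (sensor_array_2) = status

Non-null in sensor_array_3: 5
Non-null in sensor_array_2: 2

Total non-null: 5 + 2 = 7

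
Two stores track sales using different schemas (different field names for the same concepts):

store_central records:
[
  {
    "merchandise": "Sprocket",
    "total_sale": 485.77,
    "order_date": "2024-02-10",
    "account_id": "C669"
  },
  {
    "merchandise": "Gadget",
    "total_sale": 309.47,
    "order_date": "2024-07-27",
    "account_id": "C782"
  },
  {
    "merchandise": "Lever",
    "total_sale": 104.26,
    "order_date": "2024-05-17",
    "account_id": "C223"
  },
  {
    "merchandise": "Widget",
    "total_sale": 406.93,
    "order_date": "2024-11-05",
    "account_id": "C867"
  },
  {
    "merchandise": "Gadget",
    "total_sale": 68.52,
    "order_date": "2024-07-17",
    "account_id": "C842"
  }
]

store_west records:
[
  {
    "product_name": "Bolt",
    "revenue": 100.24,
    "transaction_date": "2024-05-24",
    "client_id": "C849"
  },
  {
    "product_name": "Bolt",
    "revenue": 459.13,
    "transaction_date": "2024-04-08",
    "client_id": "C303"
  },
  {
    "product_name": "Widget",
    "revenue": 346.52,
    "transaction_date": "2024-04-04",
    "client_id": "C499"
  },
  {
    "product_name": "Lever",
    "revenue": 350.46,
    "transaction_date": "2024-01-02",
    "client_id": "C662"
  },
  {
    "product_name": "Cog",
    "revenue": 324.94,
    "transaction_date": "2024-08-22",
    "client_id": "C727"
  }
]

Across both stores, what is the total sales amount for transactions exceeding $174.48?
2683.22

Schema mapping: "total_sale" (store_central) = "revenue" (store_west) = sale amount

Sum of sales > $174.48 in store_central: 1202.17
Sum of sales > $174.48 in store_west: 1481.05

Total: 1202.17 + 1481.05 = 2683.22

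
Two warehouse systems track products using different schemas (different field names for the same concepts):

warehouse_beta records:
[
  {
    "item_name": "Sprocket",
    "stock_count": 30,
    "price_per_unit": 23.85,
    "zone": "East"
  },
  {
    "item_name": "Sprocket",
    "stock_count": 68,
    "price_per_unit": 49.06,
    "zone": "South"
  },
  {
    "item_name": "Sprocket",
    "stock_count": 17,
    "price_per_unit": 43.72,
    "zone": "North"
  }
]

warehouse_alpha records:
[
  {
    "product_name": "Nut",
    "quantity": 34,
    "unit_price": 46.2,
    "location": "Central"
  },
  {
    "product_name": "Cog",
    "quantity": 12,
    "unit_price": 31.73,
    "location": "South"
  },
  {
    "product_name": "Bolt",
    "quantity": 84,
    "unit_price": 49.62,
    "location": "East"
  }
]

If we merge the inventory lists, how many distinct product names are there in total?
4

Schema mapping: "item_name" (warehouse_beta) = "product_name" (warehouse_alpha) = product name

Products in warehouse_beta: ['Sprocket']
Products in warehouse_alpha: ['Bolt', 'Cog', 'Nut']

Union (unique products): ['Bolt', 'Cog', 'Nut', 'Sprocket']
Count: 4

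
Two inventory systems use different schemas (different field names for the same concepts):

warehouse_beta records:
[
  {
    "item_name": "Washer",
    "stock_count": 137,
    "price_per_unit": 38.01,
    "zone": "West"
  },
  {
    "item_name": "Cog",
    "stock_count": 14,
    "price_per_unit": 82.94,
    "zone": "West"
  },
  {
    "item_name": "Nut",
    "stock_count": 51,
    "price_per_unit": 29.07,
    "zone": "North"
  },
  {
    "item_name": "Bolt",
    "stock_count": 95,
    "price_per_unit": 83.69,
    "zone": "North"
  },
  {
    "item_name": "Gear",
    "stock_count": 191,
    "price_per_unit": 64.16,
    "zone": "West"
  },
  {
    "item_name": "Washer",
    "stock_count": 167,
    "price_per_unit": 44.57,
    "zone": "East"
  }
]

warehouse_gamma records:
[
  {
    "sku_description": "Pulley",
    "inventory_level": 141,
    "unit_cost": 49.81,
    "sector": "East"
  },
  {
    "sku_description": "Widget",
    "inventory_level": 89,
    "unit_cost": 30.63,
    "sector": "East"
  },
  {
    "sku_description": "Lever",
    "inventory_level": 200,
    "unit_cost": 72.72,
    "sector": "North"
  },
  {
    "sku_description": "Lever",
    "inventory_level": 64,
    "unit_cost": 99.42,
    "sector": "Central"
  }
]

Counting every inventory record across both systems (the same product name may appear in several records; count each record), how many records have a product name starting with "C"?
1

Schema mapping: "item_name" (warehouse_beta) = "sku_description" (warehouse_gamma) = product name

Records with product name starting with "C" in warehouse_beta: 1
Records with product name starting with "C" in warehouse_gamma: 0

Total: 1 + 0 = 1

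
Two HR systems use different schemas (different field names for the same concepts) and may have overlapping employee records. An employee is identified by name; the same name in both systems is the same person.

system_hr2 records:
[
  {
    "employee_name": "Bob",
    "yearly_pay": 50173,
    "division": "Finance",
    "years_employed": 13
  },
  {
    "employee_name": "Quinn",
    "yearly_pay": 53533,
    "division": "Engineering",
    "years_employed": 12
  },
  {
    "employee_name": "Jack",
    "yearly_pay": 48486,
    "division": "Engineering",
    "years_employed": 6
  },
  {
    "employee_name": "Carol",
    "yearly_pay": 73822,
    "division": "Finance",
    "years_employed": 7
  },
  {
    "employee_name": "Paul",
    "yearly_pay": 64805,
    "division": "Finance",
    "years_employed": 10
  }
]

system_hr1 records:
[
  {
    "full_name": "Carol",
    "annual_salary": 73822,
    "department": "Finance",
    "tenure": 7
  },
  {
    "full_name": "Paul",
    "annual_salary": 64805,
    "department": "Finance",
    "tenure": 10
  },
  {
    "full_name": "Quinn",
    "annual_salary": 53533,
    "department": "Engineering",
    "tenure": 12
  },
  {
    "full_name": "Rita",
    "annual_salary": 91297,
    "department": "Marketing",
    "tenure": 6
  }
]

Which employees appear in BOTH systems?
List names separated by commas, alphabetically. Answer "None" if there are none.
Carol, Paul, Quinn

Schema mapping: "employee_name" (system_hr2) = "full_name" (system_hr1) = employee name

Names in system_hr2: ['Bob', 'Carol', 'Jack', 'Paul', 'Quinn']
Names in system_hr1: ['Carol', 'Paul', 'Quinn', 'Rita']

Intersection: ['Carol', 'Paul', 'Quinn']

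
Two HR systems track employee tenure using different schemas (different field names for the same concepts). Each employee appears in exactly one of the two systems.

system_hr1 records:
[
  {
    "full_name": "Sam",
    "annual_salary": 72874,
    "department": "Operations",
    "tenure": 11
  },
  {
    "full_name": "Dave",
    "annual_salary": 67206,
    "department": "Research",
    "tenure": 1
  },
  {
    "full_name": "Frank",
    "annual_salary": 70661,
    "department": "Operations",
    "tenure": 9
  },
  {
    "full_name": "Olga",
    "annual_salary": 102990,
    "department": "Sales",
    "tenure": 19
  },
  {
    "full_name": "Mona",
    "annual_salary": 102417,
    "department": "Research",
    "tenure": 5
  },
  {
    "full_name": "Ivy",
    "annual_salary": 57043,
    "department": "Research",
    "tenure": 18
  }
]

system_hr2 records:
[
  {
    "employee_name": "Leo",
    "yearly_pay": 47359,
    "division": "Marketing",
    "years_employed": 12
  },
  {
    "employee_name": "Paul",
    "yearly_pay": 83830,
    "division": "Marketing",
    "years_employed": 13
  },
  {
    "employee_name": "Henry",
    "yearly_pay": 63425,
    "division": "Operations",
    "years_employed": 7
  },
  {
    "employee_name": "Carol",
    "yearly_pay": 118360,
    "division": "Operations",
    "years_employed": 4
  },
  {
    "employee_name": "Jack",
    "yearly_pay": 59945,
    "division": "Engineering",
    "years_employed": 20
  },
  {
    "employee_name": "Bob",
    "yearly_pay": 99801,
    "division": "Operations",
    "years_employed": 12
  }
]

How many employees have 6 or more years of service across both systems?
9

Reconcile schemas: "tenure" (system_hr1) = "years_employed" (system_hr2) = years of service

From system_hr1: 4 employees with >= 6 years
From system_hr2: 5 employees with >= 6 years

Total: 4 + 5 = 9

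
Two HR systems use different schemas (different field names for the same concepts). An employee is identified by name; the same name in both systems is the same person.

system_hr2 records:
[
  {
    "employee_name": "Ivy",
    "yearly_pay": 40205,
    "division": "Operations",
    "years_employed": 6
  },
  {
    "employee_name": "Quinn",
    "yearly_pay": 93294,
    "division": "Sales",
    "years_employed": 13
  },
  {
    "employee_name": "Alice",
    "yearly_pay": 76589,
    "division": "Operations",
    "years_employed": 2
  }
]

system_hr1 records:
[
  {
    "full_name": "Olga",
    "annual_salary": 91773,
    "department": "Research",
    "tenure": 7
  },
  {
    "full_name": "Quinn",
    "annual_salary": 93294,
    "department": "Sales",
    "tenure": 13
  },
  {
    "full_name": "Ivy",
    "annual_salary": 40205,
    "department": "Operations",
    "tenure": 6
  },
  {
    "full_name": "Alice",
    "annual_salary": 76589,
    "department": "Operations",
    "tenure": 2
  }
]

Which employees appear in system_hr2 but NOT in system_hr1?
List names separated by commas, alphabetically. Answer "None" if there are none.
None

Schema mapping: "employee_name" (system_hr2) = "full_name" (system_hr1) = employee name

Names in system_hr2: ['Alice', 'Ivy', 'Quinn']
Names in system_hr1: ['Alice', 'Ivy', 'Olga', 'Quinn']

In system_hr2 but not system_hr1: None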